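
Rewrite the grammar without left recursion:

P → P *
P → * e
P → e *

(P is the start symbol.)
P → * e P'
P → e * P'
P' → * P'
P' → ε

P is directly left-recursive. The standard transformation for
  A → A α₁ | ... | A α_m | β₁ | ... | β_n
is
  A  → β₁ A' | ... | β_n A'
  A' → α₁ A' | ... | α_m A' | ε

P → * e becomes P → * e P'
P → e * becomes P → e * P'
P → P * becomes P' → * P'
Add P' → ε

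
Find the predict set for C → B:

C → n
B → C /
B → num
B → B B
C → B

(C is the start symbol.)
{ 'n', 'num' }

PREDICT(C → B) = (FIRST(RHS) \ {ε}) ∪ (FOLLOW(C) if ε ∈ FIRST(RHS), i.e. RHS ⇒* ε)
FIRST(B) = { 'n', 'num' }
FIRST(B) = { 'n', 'num' }
ε ∉ FIRST(B), so FOLLOW(C) is not added.
PREDICT(C → B) = { 'n', 'num' }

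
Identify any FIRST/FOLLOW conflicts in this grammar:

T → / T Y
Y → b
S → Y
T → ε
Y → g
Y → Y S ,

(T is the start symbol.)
No FIRST/FOLLOW conflicts.

Nullable non-terminals: T.

T: nullable alternative(s) T → ε; FOLLOW(T) = { $, 'b', 'g' }
  T → / T Y: FIRST \ {ε} = { '/' } — disjoint from FOLLOW(T)
  T → ε: FIRST \ {ε} = { } — this is the only nullable alternative, skip

S, Y have no nullable alternative, so no FIRST/FOLLOW check is needed there.

No FIRST/FOLLOW conflicts found.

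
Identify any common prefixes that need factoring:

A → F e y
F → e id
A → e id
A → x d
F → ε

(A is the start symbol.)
No, left-factoring is not needed

Left-factoring is needed when two productions for the same non-terminal
share a common prefix on the right-hand side.

Productions for A:
  A → F e y
  A → e id
  A → x d
Productions for F:
  F → e id
  F → ε

No common prefixes found.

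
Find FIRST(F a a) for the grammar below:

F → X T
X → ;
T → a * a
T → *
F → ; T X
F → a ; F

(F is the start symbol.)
FIRST sets of the non-terminals involved (from the grammar, by fixed-point iteration):
  FIRST(F) = { ';', 'a' }

To compute FIRST(F a a), process the symbols left to right:
Symbol F is a non-terminal. Add FIRST(F) \ {ε} = { ';', 'a' }
F is not nullable (ε ∉ FIRST(F)), so stop here.
FIRST(F a a) = { ';', 'a' }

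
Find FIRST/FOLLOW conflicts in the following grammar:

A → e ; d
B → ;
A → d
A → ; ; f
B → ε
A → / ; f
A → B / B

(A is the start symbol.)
Nullable non-terminals: B.

B: nullable alternative(s) B → ε; FOLLOW(B) = { $, '/' }
  B → ;: FIRST \ {ε} = { ';' } — disjoint from FOLLOW(B)
  B → ε: FIRST \ {ε} = { } — this is the only nullable alternative, skip

A has no nullable alternative, so no FIRST/FOLLOW check is needed there.

No FIRST/FOLLOW conflicts found.

Answer: No FIRST/FOLLOW conflicts.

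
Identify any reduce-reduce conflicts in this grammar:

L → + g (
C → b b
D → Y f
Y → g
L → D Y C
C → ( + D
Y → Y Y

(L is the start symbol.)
No reduce-reduce conflicts

A reduce-reduce conflict occurs when an LR(0) state has two complete items [A → α .] and [B → β .] — both call for a reduction, and with no lookahead the parser cannot choose between them.

Augment with L' → L and build the canonical LR(0) collection (I0 = CLOSURE({[L' → . L]}), then GOTO on every symbol after a dot until no new states appear). It has 17 states:
  I0: { [D → . Y f], [L → . + g (], [L → . D Y C], [L' → . L], [Y → . Y Y], [Y → . g] }  — shift
  I1: { [L → + . g (] }  — shift
  I2: { [L → D . Y C], [Y → . Y Y], [Y → . g] }  — shift
  I3: { [L' → L .] }  — accept
  I4: { [D → Y . f], [Y → . Y Y], [Y → . g], [Y → Y . Y] }  — shift
  I5: { [Y → g .] }  — reduce
  I6: { [Y → . Y Y], [Y → . g], [Y → Y . Y], [Y → Y Y .] }  — shift, reduce
  I7: { [D → Y f .] }  — reduce
  I8: { [C → . ( + D], [C → . b b], [L → D Y . C], [Y → . Y Y], [Y → . g], [Y → Y . Y] }  — shift
  I9: { [C → ( . + D] }  — shift
  I10: { [L → D Y C .] }  — reduce
  I11: { [C → b . b] }  — shift
  I12: { [C → b b .] }  — reduce
  I13: { [C → ( + . D], [D → . Y f], [Y → . Y Y], [Y → . g] }  — shift
  I14: { [C → ( + D .] }  — reduce
  I15: { [L → + g . (] }  — shift
  I16: { [L → + g ( .] }  — reduce

No state contains more than one complete item.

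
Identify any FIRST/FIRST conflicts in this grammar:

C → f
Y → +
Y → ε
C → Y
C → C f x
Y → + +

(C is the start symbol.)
A FIRST/FIRST conflict occurs when two productions N → α and N → β for the same non-terminal have FIRST(α) ∩ FIRST(β) ≠ ∅ (with ε ∈ FIRST of a nullable right-hand side, so two nullable alternatives also conflict).

FIRST sets of the non-terminals at (or reachable through a nullable prefix from) the front of some alternative:
  FIRST(Y) = { '+', ε }
  FIRST(C) = { '+', 'f', ε }

Productions for C:
  C → f: FIRST = { 'f' }
  C → Y: FIRST = { '+', ε }
  C → C f x: FIRST = { '+', 'f' }
Productions for Y:
  Y → +: FIRST = { '+' }
  Y → ε: FIRST = { ε }
  Y → + +: FIRST = { '+' }

Conflict for C: C → f and C → C f x
  Overlap: { 'f' }
Conflict for C: C → Y and C → C f x
  Overlap: { '+' }
Conflict for Y: Y → + and Y → + +
  Overlap: { '+' }

Answer: Yes. C → f / C → C f x on { 'f' }; C → Y / C → C f x on { '+' }; Y → '+' / Y → '+' '+' on { '+' }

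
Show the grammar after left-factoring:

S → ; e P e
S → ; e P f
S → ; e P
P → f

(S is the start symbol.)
Left-factoring transforms A → αβ₁ | αβ₂ into A → αA' and A' → β₁ | β₂
(α is the longest common prefix among the alternatives). Repeat until
no nonterminal has two alternatives with a common prefix.

Round 1: S has alternatives sharing prefix '; e P'. Introduce S': S → ; e P S'
  Add: S' → e
  Add: S' → f
  Add: S' → ε

No remaining common prefixes — done.

Resulting grammar:
S → ; e P S'
S' → e
S' → f
S' → ε
P → f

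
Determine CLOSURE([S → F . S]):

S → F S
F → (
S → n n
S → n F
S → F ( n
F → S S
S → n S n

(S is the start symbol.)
{ [F → . (], [F → . S S], [S → . F ( n], [S → . F S], [S → . n F], [S → . n S n], [S → . n n], [S → F . S] }

To compute CLOSURE, for each item [A → α.Bβ] where B is a non-terminal, add [B → .γ] for all productions B → γ; repeat for the newly added items until nothing changes.

Start with: [S → F . S]
  [S → F . S] has the dot before S: add [S → . F S], [S → . n n], [S → . n F], [S → . F ( n], [S → . n S n]
  [S → . F S] has the dot before F: add [F → . (], [F → . S S]
No further items can be added.

CLOSURE = { [F → . (], [F → . S S], [S → . F ( n], [S → . F S], [S → . n F], [S → . n S n], [S → . n n], [S → F . S] }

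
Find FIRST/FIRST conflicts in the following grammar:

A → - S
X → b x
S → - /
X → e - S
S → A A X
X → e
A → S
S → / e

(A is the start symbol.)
Yes. A → '-' S / A → S on { '-' }; X → e '-' S / X → e on { 'e' }; S → '-' '/' / S → A A X on { '-' }; S → A A X / S → '/' e on { '/' }

FIRST sets of the non-terminals at (or reachable through a nullable prefix from) the front of some alternative:
  FIRST(S) = { '-', '/' }
  FIRST(A) = { '-', '/' }

Productions for A:
  A → - S: FIRST = { '-' }
  A → S: FIRST = { '-', '/' }
Productions for X:
  X → b x: FIRST = { 'b' }
  X → e - S: FIRST = { 'e' }
  X → e: FIRST = { 'e' }
Productions for S:
  S → - /: FIRST = { '-' }
  S → A A X: FIRST = { '-', '/' }
  S → / e: FIRST = { '/' }

Conflict for A: A → - S and A → S
  Overlap: { '-' }
Conflict for X: X → e - S and X → e
  Overlap: { 'e' }
Conflict for S: S → - / and S → A A X
  Overlap: { '-' }
Conflict for S: S → A A X and S → / e
  Overlap: { '/' }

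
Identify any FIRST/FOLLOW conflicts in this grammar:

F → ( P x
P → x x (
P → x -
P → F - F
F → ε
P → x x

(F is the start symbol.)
Nullable non-terminals: F.

F: nullable alternative(s) F → ε; FOLLOW(F) = { $, '-', 'x' }
  F → ( P x: FIRST \ {ε} = { '(' } — disjoint from FOLLOW(F)
  F → ε: FIRST \ {ε} = { } — this is the only nullable alternative, skip

P has no nullable alternative, so no FIRST/FOLLOW check is needed there.

No FIRST/FOLLOW conflicts found.

Answer: No FIRST/FOLLOW conflicts.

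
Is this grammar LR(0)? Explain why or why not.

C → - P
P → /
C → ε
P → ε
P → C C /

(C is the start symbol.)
Augment with C' → C and build the canonical LR(0) collection (I0 = CLOSURE({[C' → . C]}), then GOTO on every symbol after a dot until no new states appear). It has 8 states:
  I0: { [C → . - P], [C → .], [C' → . C] }  — shift, reduce
  I1: { [C → - . P], [C → . - P], [C → .], [P → . /], [P → . C C /], [P → .] }  — shift, 2 reduces
  I2: { [C' → C .] }  — accept
  I3: { [P → / .] }  — reduce
  I4: { [C → . - P], [C → .], [P → C . C /] }  — shift, reduce
  I5: { [C → - P .] }  — reduce
  I6: { [P → C C . /] }  — shift
  I7: { [P → C C / .] }  — reduce

Conflict in state I0:
  Shift-reduce conflict between [C → .] and [C → . - P]
So the grammar is NOT LR(0).

Answer: No. Shift-reduce conflict between [C → .] and [C → . - P]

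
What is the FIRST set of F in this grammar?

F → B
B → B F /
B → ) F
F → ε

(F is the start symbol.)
{ ')', ε }

FIRST sets of the other non-terminals involved (by the same procedure, iterated to a fixed point):
  FIRST(B) = { ')' }

From F → B:
  - B is a non-terminal: add FIRST(B) \ {ε} = { ')' }
    B is not nullable, so stop
From F → ε:
  - ε-production, so ε ∈ FIRST(F)

Collecting: FIRST(F) = { ')', ε }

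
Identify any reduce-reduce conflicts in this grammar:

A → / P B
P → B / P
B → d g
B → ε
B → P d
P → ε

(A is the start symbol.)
A reduce-reduce conflict occurs when an LR(0) state has two complete items [A → α .] and [B → β .] — both call for a reduction, and with no lookahead the parser cannot choose between them.

Augment with A' → A and build the canonical LR(0) collection (I0 = CLOSURE({[A' → . A]}), then GOTO on every symbol after a dot until no new states appear). It has 13 states:
  I0: { [A → . / P B], [A' → . A] }  — shift
  I1: { [A → / . P B], [B → . P d], [B → . d g], [B → .], [P → . B / P], [P → .] }  — shift, 2 reduces
  I2: { [A' → A .] }  — accept
  I3: { [P → B . / P] }  — shift
  I4: { [A → / P . B], [B → . P d], [B → . d g], [B → .], [B → P . d], [P → . B / P], [P → .] }  — shift, 2 reduces
  I5: { [B → d . g] }  — shift
  I6: { [B → d g .] }  — reduce
  I7: { [A → / P B .], [P → B . / P] }  — shift, reduce
  I8: { [B → P . d] }  — shift
  I9: { [B → P d .], [B → d . g] }  — shift, reduce
  I10: { [B → P d .] }  — reduce
  I11: { [B → . P d], [B → . d g], [B → .], [P → . B / P], [P → .], [P → B / . P] }  — shift, 2 reduces
  I12: { [B → P . d], [P → B / P .] }  — shift, reduce

I1 contains complete items [B → .], [P → .] — reduce-reduce conflict.
I4 contains complete items [B → .], [P → .] — reduce-reduce conflict.
I11 contains complete items [B → .], [P → .] — reduce-reduce conflict.

Answer: Yes — I1: [B → .] vs [P → .]; I4: [B → .] vs [P → .]; I11: [B → .] vs [P → .]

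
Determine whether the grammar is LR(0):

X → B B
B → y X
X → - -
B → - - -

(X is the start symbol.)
No. Shift-reduce conflict between [X → - - .] and [B → - - . -]

A grammar is LR(0) if no state in the canonical LR(0) collection has:
  - both a shift item (dot before a terminal) and a complete item (shift-reduce conflict), or
  - two or more complete items (reduce-reduce conflict; the accept item [X' → X .] counts as a complete item here).

Augment with X' → X and build the canonical LR(0) collection (I0 = CLOSURE({[X' → . X]}), then GOTO on every symbol after a dot until no new states appear). It has 11 states:
  I0: { [B → . - - -], [B → . y X], [X → . - -], [X → . B B], [X' → . X] }  — shift
  I1: { [B → - . - -], [X → - . -] }  — shift
  I2: { [B → . - - -], [B → . y X], [X → B . B] }  — shift
  I3: { [X' → X .] }  — accept
  I4: { [B → . - - -], [B → . y X], [B → y . X], [X → . - -], [X → . B B] }  — shift
  I5: { [B → y X .] }  — reduce
  I6: { [B → - . - -] }  — shift
  I7: { [X → B B .] }  — reduce
  I8: { [B → - - . -] }  — shift
  I9: { [B → - - - .] }  — reduce
  I10: { [B → - - . -], [X → - - .] }  — shift, reduce

Conflict in state I10:
  Shift-reduce conflict between [X → - - .] and [B → - - . -]
So the grammar is NOT LR(0).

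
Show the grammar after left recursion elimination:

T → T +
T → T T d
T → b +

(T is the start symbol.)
T is directly left-recursive. The standard transformation for
  A → A α₁ | ... | A α_m | β₁ | ... | β_n
is
  A  → β₁ A' | ... | β_n A'
  A' → α₁ A' | ... | α_m A' | ε

T → b + becomes T → b + T'
T → T + becomes T' → + T'
T → T T d becomes T' → T d T'
Add T' → ε

Resulting grammar:
T → b + T'
T' → + T'
T' → T d T'
T' → ε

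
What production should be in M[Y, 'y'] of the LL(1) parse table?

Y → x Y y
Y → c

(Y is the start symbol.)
To find M[Y, 'y'], we find productions for Y where 'y' is in the predict set (PREDICT(N → α) = (FIRST(α) \ {ε}) ∪ (FOLLOW(N) if α ⇒* ε)).

Y → x Y y: PREDICT = { 'x' }
Y → c: PREDICT = { 'c' }

M[Y, 'y'] is empty (no production applies)

Answer: Empty (error entry)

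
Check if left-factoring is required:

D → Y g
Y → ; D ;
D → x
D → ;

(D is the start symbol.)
No, left-factoring is not needed

Left-factoring is needed when two productions for the same non-terminal
share a common prefix on the right-hand side.

Productions for D:
  D → Y g
  D → x
  D → ;

No common prefixes found.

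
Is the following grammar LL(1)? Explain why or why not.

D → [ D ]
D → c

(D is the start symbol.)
A grammar is LL(1) if for each non-terminal N with multiple productions, the predict sets of those productions are pairwise disjoint, where PREDICT(N → α) = (FIRST(α) \ {ε}) ∪ (FOLLOW(N) if α ⇒* ε).

For D:
  PREDICT(D → '[' D ']') = { '[' }
  PREDICT(D → c) = { 'c' }

All predict sets are disjoint. The grammar IS LL(1).

Answer: Yes, the grammar is LL(1).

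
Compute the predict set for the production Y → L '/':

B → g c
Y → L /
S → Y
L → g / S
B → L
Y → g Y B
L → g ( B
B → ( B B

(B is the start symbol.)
{ 'g' }

PREDICT(Y → L '/') = (FIRST(RHS) \ {ε}) ∪ (FOLLOW(Y) if ε ∈ FIRST(RHS), i.e. RHS ⇒* ε)
FIRST(L) = { 'g' }
FIRST(L '/') = { 'g' }
ε ∉ FIRST(L '/'), so FOLLOW(Y) is not added.
PREDICT(Y → L '/') = { 'g' }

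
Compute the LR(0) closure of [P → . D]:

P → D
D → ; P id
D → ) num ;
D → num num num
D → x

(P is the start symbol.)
Start with: [P → . D]
  [P → . D] has the dot before D: add [D → . ; P id], [D → . ) num ;], [D → . num num num], [D → . x]
No further items can be added.

CLOSURE = { [D → . ) num ;], [D → . ; P id], [D → . num num num], [D → . x], [P → . D] }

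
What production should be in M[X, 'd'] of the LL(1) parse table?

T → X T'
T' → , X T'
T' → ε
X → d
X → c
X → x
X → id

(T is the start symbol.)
X → d

To find M[X, 'd'], we find productions for X where 'd' is in the predict set (PREDICT(N → α) = (FIRST(α) \ {ε}) ∪ (FOLLOW(N) if α ⇒* ε)).

X → d: PREDICT = { 'd' }
  'd' is in predict set, so this production goes in M[X, 'd']
X → c: PREDICT = { 'c' }
X → x: PREDICT = { 'x' }
X → id: PREDICT = { 'id' }

M[X, 'd'] = X → d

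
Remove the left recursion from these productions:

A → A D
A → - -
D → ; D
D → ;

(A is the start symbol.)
A is directly left-recursive. The standard transformation for
  A → A α₁ | ... | A α_m | β₁ | ... | β_n
is
  A  → β₁ A' | ... | β_n A'
  A' → α₁ A' | ... | α_m A' | ε

A → - - becomes A → - - A'
A → A D becomes A' → D A'
Add A' → ε

Productions for other non-terminals are unchanged:
  D → ; D
  D → ;

Resulting grammar:
A → - - A'
A' → D A'
A' → ε
D → ; D
D → ;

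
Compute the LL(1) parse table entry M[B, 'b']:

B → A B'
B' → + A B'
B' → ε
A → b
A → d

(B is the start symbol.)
B → A B'

To find M[B, 'b'], we find productions for B where 'b' is in the predict set (PREDICT(N → α) = (FIRST(α) \ {ε}) ∪ (FOLLOW(N) if α ⇒* ε)).

Relevant sets:
  FIRST(A) = { 'b', 'd' }

B → A B': PREDICT = { 'b', 'd' }
  'b' is in predict set, so this production goes in M[B, 'b']

M[B, 'b'] = B → A B'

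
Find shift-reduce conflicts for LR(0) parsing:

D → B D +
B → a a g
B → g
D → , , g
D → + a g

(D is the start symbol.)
Augment with D' → D and build the canonical LR(0) collection (I0 = CLOSURE({[D' → . D]}), then GOTO on every symbol after a dot until no new states appear). It has 15 states:
  I0: { [B → . a a g], [B → . g], [D → . + a g], [D → . , , g], [D → . B D +], [D' → . D] }  — shift
  I1: { [D → + . a g] }  — shift
  I2: { [D → , . , g] }  — shift
  I3: { [B → . a a g], [B → . g], [D → . + a g], [D → . , , g], [D → . B D +], [D → B . D +] }  — shift
  I4: { [D' → D .] }  — accept
  I5: { [B → a . a g] }  — shift
  I6: { [B → g .] }  — reduce
  I7: { [B → a a . g] }  — shift
  I8: { [B → a a g .] }  — reduce
  I9: { [D → B D . +] }  — shift
  I10: { [D → B D + .] }  — reduce
  I11: { [D → , , . g] }  — shift
  I12: { [D → , , g .] }  — reduce
  I13: { [D → + a . g] }  — shift
  I14: { [D → + a g .] }  — reduce

No state contains both a complete item and a shift item.

Answer: No shift-reduce conflicts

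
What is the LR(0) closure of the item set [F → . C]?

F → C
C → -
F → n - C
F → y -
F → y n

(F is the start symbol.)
To compute CLOSURE, for each item [A → α.Bβ] where B is a non-terminal, add [B → .γ] for all productions B → γ; repeat for the newly added items until nothing changes.

Start with: [F → . C]
  [F → . C] has the dot before C: add [C → . -]
No further items can be added.

CLOSURE = { [C → . -], [F → . C] }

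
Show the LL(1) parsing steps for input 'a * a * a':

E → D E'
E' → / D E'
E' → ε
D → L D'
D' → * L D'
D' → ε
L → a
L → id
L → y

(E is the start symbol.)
Stack is shown with the top on the left.

Stack        Input        Action
--------------------------------
E $          a * a * a $  output E → D E'
D E' $       a * a * a $  output D → L D'
L D' E' $    a * a * a $  output L → a
a D' E' $    a * a * a $  match 'a'
D' E' $      * a * a $    output D' → * L D'
* L D' E' $  * a * a $    match '*'
L D' E' $    a * a $      output L → a
a D' E' $    a * a $      match 'a'
D' E' $      * a $        output D' → * L D'
* L D' E' $  * a $        match '*'
L D' E' $    a $          output L → a
a D' E' $    a $          match 'a'
D' E' $      $            output D' → ε
E' $         $            output E' → ε
$            $            accept

The string is accepted.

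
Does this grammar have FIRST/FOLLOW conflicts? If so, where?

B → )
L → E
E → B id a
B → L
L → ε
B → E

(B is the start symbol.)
Yes. B → E with FOLLOW(B) on { 'id' }; L → E with FOLLOW(L) on { 'id' }

Nullable non-terminals: B, L.
FIRST sets used below: FIRST(L) = { ')', 'id', ε }, FIRST(E) = { ')', 'id' }

B: nullable alternative(s) B → L; FOLLOW(B) = { $, 'id' }
  B → ): FIRST \ {ε} = { ')' } — disjoint from FOLLOW(B)
  B → L: FIRST \ {ε} = { ')', 'id' } — this is the only nullable alternative, skip
  B → E: FIRST \ {ε} = { ')', 'id' } — overlaps FOLLOW(B) on { 'id' }: CONFLICT

L: nullable alternative(s) L → ε; FOLLOW(L) = { $, 'id' }
  L → E: FIRST \ {ε} = { ')', 'id' } — overlaps FOLLOW(L) on { 'id' }: CONFLICT
  L → ε: FIRST \ {ε} = { } — this is the only nullable alternative, skip

E has no nullable alternative, so no FIRST/FOLLOW check is needed there.

So the grammar has 2 FIRST/FOLLOW conflicts (marked CONFLICT above).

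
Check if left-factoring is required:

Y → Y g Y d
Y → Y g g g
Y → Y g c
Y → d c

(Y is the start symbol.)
Left-factoring is needed when two productions for the same non-terminal
share a common prefix on the right-hand side.

Productions for Y:
  Y → Y g Y d
  Y → Y g g g
  Y → Y g c
  Y → d c

Found common prefix 'Y g' in productions for Y

Answer: Yes, Y has productions with common prefix 'Y g'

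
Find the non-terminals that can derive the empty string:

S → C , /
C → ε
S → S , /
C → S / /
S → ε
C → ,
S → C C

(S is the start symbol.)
A non-terminal is nullable if it can derive ε (the empty string): either it has an ε-production, or it has a production whose right-hand side consists entirely of nullable non-terminals.

ε-productions: C → ε, S → ε
So C, S are immediately nullable.
Every non-terminal is now nullable.
Nullable = { 'C', 'S' }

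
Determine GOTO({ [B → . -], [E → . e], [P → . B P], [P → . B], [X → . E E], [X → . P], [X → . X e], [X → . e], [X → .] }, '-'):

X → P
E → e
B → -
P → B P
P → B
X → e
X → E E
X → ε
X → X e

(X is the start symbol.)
{ [B → - .] }

GOTO(I, '-') = CLOSURE({ [A → αX.β] : [A → α.Xβ] ∈ I, X = '-' })

Items with dot before '-', with the dot advanced:
  [B → . -] → [B → - .]
Closure adds nothing (no advanced item has the dot before a non-terminal).

GOTO = { [B → - .] }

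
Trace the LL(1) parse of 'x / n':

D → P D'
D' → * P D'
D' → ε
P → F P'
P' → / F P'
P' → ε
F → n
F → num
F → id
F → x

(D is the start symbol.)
Stack is shown with the top on the left.

Stack        Input    Action
----------------------------
D $          x / n $  output D → P D'
P D' $       x / n $  output P → F P'
F P' D' $    x / n $  output F → x
x P' D' $    x / n $  match 'x'
P' D' $      / n $    output P' → / F P'
/ F P' D' $  / n $    match '/'
F P' D' $    n $      output F → n
n P' D' $    n $      match 'n'
P' D' $      $        output P' → ε
D' $         $        output D' → ε
$            $        accept

The string is accepted.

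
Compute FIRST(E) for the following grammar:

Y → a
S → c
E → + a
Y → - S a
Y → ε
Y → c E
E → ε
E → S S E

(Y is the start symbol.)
{ '+', 'c', ε }

To compute FIRST(E), examine every production with E on the left-hand side, reading each right-hand side left to right until a non-nullable symbol is reached.

FIRST sets of the other non-terminals involved (by the same procedure, iterated to a fixed point):
  FIRST(S) = { 'c' }

From E → + a:
  - '+' is a terminal: add '+' and stop
From E → ε:
  - ε-production, so ε ∈ FIRST(E)
From E → S S E:
  - S is a non-terminal: add FIRST(S) \ {ε} = { 'c' }
    S is not nullable, so stop

Collecting: FIRST(E) = { '+', 'c', ε }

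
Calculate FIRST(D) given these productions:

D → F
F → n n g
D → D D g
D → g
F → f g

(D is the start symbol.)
{ 'f', 'g', 'n' }

To compute FIRST(D), examine every production with D on the left-hand side, reading each right-hand side left to right until a non-nullable symbol is reached.

FIRST sets of the other non-terminals involved (by the same procedure, iterated to a fixed point):
  FIRST(F) = { 'f', 'n' }

From D → F:
  - F is a non-terminal: add FIRST(F) \ {ε} = { 'f', 'n' }
    F is not nullable, so stop
From D → D D g:
  - D is the symbol being defined: contributes nothing new
    D is not nullable, so stop
From D → g:
  - g is a terminal: add 'g' and stop

Collecting: FIRST(D) = { 'f', 'g', 'n' }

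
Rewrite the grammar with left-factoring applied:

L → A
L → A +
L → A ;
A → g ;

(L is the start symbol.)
L → A L'
L' → ε
L' → +
L' → ;
A → g ;

Left-factoring transforms A → αβ₁ | αβ₂ into A → αA' and A' → β₁ | β₂
(α is the longest common prefix among the alternatives). Repeat until
no nonterminal has two alternatives with a common prefix.

Round 1: L has alternatives sharing prefix 'A'. Introduce L': L → A L'
  Add: L' → ε
  Add: L' → +
  Add: L' → ;

No remaining common prefixes — done.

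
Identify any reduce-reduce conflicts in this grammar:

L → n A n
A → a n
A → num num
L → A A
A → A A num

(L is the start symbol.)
A reduce-reduce conflict occurs when an LR(0) state has two complete items [A → α .] and [B → β .] — both call for a reduction, and with no lookahead the parser cannot choose between them.

Augment with L' → L and build the canonical LR(0) collection (I0 = CLOSURE({[L' → . L]}), then GOTO on every symbol after a dot until no new states appear). It has 13 states:
  I0: { [A → . A A num], [A → . a n], [A → . num num], [L → . A A], [L → . n A n], [L' → . L] }  — shift
  I1: { [A → . A A num], [A → . a n], [A → . num num], [A → A . A num], [L → A . A] }  — shift
  I2: { [L' → L .] }  — accept
  I3: { [A → a . n] }  — shift
  I4: { [A → . A A num], [A → . a n], [A → . num num], [L → n . A n] }  — shift
  I5: { [A → num . num] }  — shift
  I6: { [A → num num .] }  — reduce
  I7: { [A → . A A num], [A → . a n], [A → . num num], [A → A . A num], [L → n A . n] }  — shift
  I8: { [A → . A A num], [A → . a n], [A → . num num], [A → A . A num], [A → A A . num] }  — shift
  I9: { [L → n A n .] }  — reduce
  I10: { [A → A A num .], [A → num . num] }  — shift, reduce
  I11: { [A → a n .] }  — reduce
  I12: { [A → . A A num], [A → . a n], [A → . num num], [A → A . A num], [A → A A . num], [L → A A .] }  — shift, reduce

No state contains more than one complete item.

Answer: No reduce-reduce conflicts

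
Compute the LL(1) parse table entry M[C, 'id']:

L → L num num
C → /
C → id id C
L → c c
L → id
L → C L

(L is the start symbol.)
C → id id C

To find M[C, 'id'], we find productions for C where 'id' is in the predict set (PREDICT(N → α) = (FIRST(α) \ {ε}) ∪ (FOLLOW(N) if α ⇒* ε)).

C → /: PREDICT = { '/' }
C → id id C: PREDICT = { 'id' }
  'id' is in predict set, so this production goes in M[C, 'id']

M[C, 'id'] = C → id id C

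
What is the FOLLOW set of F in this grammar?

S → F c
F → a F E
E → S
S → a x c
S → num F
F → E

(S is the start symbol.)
To compute FOLLOW(F), find every occurrence of F on a right-hand side N → α F β: add FIRST(β) \ {ε}, and if β is empty or nullable also add FOLLOW(N). Iterate to a fixed point.

In S → F c: F is followed by c, add FIRST(c) \ {ε} = { 'c' }
In F → a F E: F is followed by E, add FIRST(E) \ {ε} = { 'a', 'num' }
In S → num F: F is at the end, add FOLLOW(S)

The FOLLOW sets referred to above (computed the same way, to a fixed point):
  FOLLOW(S) = { $, 'a', 'c', 'num' }

Taking the union: FOLLOW(F) = { $, 'a', 'c', 'num' }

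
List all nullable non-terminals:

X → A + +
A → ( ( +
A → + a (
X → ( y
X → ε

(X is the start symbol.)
{ 'X' }

ε-productions: X → ε
So X is immediately nullable.
No further non-terminal can be added: every production for the remaining non-terminals contains a terminal or a non-nullable non-terminal.
Nullable = { 'X' }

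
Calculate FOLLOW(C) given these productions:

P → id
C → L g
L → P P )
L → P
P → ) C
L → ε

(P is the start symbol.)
To compute FOLLOW(C), find every occurrence of C on a right-hand side N → α C β: add FIRST(β) \ {ε}, and if β is empty or nullable also add FOLLOW(N). Iterate to a fixed point.

In P → ) C: C is at the end, add FOLLOW(P)

The FOLLOW sets referred to above (computed the same way, to a fixed point):
  FOLLOW(P) = { $, ')', 'g', 'id' }

Taking the union: FOLLOW(C) = { $, ')', 'g', 'id' }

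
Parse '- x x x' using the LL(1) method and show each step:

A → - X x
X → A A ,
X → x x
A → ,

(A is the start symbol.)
LL(1) parsing maintains a stack (initially the start symbol over $) and the input. At each step: if the stack top is a terminal, match it against the current input token; if it is a non-terminal N, replace it with the RHS of M[N, lookahead] (the unique production whose predict set contains the lookahead).

Stack is shown with the top on the left.

Stack    Input      Action
--------------------------
A $      - x x x $  output A → - X x
- X x $  - x x x $  match '-'
X x $    x x x $    output X → x x
x x x $  x x x $    match 'x'
x x $    x x $      match 'x'
x $      x $        match 'x'
$        $          accept

The string is accepted.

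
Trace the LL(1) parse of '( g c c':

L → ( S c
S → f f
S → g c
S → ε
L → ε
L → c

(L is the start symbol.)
LL(1) parsing maintains a stack (initially the start symbol over $) and the input. At each step: if the stack top is a terminal, match it against the current input token; if it is a non-terminal N, replace it with the RHS of M[N, lookahead] (the unique production whose predict set contains the lookahead).

Stack is shown with the top on the left.

Stack    Input      Action
--------------------------
L $      ( g c c $  output L → ( S c
( S c $  ( g c c $  match '('
S c $    g c c $    output S → g c
g c c $  g c c $    match 'g'
c c $    c c $      match 'c'
c $      c $        match 'c'
$        $          accept

The string is accepted.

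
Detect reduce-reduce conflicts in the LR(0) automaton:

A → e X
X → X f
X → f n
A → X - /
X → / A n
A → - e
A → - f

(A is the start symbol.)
No reduce-reduce conflicts

Augment with A' → A and build the canonical LR(0) collection (I0 = CLOSURE({[A' → . A]}), then GOTO on every symbol after a dot until no new states appear). It has 16 states:
  I0: { [A → . - e], [A → . - f], [A → . X - /], [A → . e X], [A' → . A], [X → . / A n], [X → . X f], [X → . f n] }  — shift
  I1: { [A → - . e], [A → - . f] }  — shift
  I2: { [A → . - e], [A → . - f], [A → . X - /], [A → . e X], [X → . / A n], [X → . X f], [X → . f n], [X → / . A n] }  — shift
  I3: { [A' → A .] }  — accept
  I4: { [A → X . - /], [X → X . f] }  — shift
  I5: { [A → e . X], [X → . / A n], [X → . X f], [X → . f n] }  — shift
  I6: { [X → f . n] }  — shift
  I7: { [X → f n .] }  — reduce
  I8: { [A → e X .], [X → X . f] }  — shift, reduce
  I9: { [X → X f .] }  — reduce
  I10: { [A → X - . /] }  — shift
  I11: { [A → X - / .] }  — reduce
  I12: { [X → / A . n] }  — shift
  I13: { [X → / A n .] }  — reduce
  I14: { [A → - e .] }  — reduce
  I15: { [A → - f .] }  — reduce

No state contains more than one complete item.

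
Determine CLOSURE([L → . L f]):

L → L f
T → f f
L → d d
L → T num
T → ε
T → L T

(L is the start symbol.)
Start with: [L → . L f]
  [L → . L f] has the dot before L: add [L → . d d], [L → . T num]
  [L → . T num] has the dot before T: add [T → . f f], [T → .], [T → . L T]
No further items can be added.

CLOSURE = { [L → . L f], [L → . T num], [L → . d d], [T → . L T], [T → . f f], [T → .] }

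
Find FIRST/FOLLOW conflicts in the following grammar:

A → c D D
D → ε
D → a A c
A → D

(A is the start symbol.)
A FIRST/FOLLOW conflict occurs when a non-terminal N has a nullable alternative N → β (β ⇒* ε) and another alternative N → α with FIRST(α) ∩ FOLLOW(N) ≠ ∅: on such a lookahead the parser cannot decide between expanding α and letting N vanish via β.

Nullable non-terminals: A, D.
FIRST sets used below: FIRST(D) = { 'a', ε }

A: nullable alternative(s) A → D; FOLLOW(A) = { $, 'c' }
  A → c D D: FIRST \ {ε} = { 'c' } — overlaps FOLLOW(A) on { 'c' }: CONFLICT
  A → D: FIRST \ {ε} = { 'a' } — this is the only nullable alternative, skip

D: nullable alternative(s) D → ε; FOLLOW(D) = { $, 'a', 'c' }
  D → ε: FIRST \ {ε} = { } — this is the only nullable alternative, skip
  D → a A c: FIRST \ {ε} = { 'a' } — overlaps FOLLOW(D) on { 'a' }: CONFLICT

So the grammar has 2 FIRST/FOLLOW conflicts (marked CONFLICT above).

Answer: Yes. A → c D D with FOLLOW(A) on { 'c' }; D → a A c with FOLLOW(D) on { 'a' }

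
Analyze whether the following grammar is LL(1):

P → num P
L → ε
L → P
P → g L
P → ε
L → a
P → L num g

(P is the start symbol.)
Relevant sets:
  FIRST(L) = { 'a', 'g', 'num', ε }
  FIRST(P) = { 'a', 'g', 'num', ε }
  FOLLOW(P) = { $, 'num' }
  FOLLOW(L) = { $, 'num' }

For P:
  PREDICT(P → num P) = { 'num' }
  PREDICT(P → g L) = { 'g' }
  PREDICT(P → ε) = { $, 'num' }
  PREDICT(P → L num g) = { 'a', 'g', 'num' }
For L:
  PREDICT(L → ε) = { $, 'num' }
  PREDICT(L → P) = { $, 'a', 'g', 'num' }
  PREDICT(L → a) = { 'a' }

Conflict found: Predict set conflict for P: { 'num' }
The grammar is NOT LL(1).

Answer: No. Predict set conflict for P: { 'num' }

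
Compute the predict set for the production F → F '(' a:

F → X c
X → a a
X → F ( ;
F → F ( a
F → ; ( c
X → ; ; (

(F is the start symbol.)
PREDICT(F → F '(' a) = (FIRST(RHS) \ {ε}) ∪ (FOLLOW(F) if ε ∈ FIRST(RHS), i.e. RHS ⇒* ε)
FIRST(F) = { ';', 'a' }
FIRST(F '(' a) = { ';', 'a' }
ε ∉ FIRST(F '(' a), so FOLLOW(F) is not added.
PREDICT(F → F '(' a) = { ';', 'a' }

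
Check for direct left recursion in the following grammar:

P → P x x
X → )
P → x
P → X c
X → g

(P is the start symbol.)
Yes, P is left-recursive

P → P x x: LEFT RECURSIVE (starts with P)
X → ): starts with ')'
P → x: starts with x
P → X c: starts with X
X → g: starts with g

The grammar has direct left recursion on: P.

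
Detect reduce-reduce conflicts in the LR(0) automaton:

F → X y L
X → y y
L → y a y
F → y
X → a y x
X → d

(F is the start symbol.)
Augment with F' → F and build the canonical LR(0) collection (I0 = CLOSURE({[F' → . F]}), then GOTO on every symbol after a dot until no new states appear). It has 14 states:
  I0: { [F → . X y L], [F → . y], [F' → . F], [X → . a y x], [X → . d], [X → . y y] }  — shift
  I1: { [F' → F .] }  — accept
  I2: { [F → X . y L] }  — shift
  I3: { [X → a . y x] }  — shift
  I4: { [X → d .] }  — reduce
  I5: { [F → y .], [X → y . y] }  — shift, reduce
  I6: { [X → y y .] }  — reduce
  I7: { [X → a y . x] }  — shift
  I8: { [X → a y x .] }  — reduce
  I9: { [F → X y . L], [L → . y a y] }  — shift
  I10: { [F → X y L .] }  — reduce
  I11: { [L → y . a y] }  — shift
  I12: { [L → y a . y] }  — shift
  I13: { [L → y a y .] }  — reduce

No state contains more than one complete item.

Answer: No reduce-reduce conflicts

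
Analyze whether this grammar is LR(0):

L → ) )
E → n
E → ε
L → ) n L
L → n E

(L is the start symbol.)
No. Shift-reduce conflict between [E → .] and [E → . n]

A grammar is LR(0) if no state in the canonical LR(0) collection has:
  - both a shift item (dot before a terminal) and a complete item (shift-reduce conflict), or
  - two or more complete items (reduce-reduce conflict; the accept item [L' → L .] counts as a complete item here).

Augment with L' → L and build the canonical LR(0) collection (I0 = CLOSURE({[L' → . L]}), then GOTO on every symbol after a dot until no new states appear). It has 9 states:
  I0: { [L → . ) )], [L → . ) n L], [L → . n E], [L' → . L] }  — shift
  I1: { [L → ) . )], [L → ) . n L] }  — shift
  I2: { [L' → L .] }  — accept
  I3: { [E → . n], [E → .], [L → n . E] }  — shift, reduce
  I4: { [L → n E .] }  — reduce
  I5: { [E → n .] }  — reduce
  I6: { [L → ) ) .] }  — reduce
  I7: { [L → ) n . L], [L → . ) )], [L → . ) n L], [L → . n E] }  — shift
  I8: { [L → ) n L .] }  — reduce

Conflict in state I3:
  Shift-reduce conflict between [E → .] and [E → . n]
So the grammar is NOT LR(0).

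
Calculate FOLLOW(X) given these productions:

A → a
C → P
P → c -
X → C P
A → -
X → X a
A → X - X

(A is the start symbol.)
To compute FOLLOW(X), find every occurrence of X on a right-hand side N → α X β: add FIRST(β) \ {ε}, and if β is empty or nullable also add FOLLOW(N). Iterate to a fixed point.

In X → X a: X is followed by a, add FIRST(a) \ {ε} = { 'a' }
In A → X - X: X is followed by '-' X, add FIRST('-' X) \ {ε} = { '-' }
In A → X - X: X is at the end, add FOLLOW(A)

The FOLLOW sets referred to above (computed the same way, to a fixed point):
  FOLLOW(A) = { $ }

Taking the union: FOLLOW(X) = { $, '-', 'a' }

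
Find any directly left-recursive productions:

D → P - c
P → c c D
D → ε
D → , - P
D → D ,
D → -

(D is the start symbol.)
Direct left recursion occurs when N → N α for some non-terminal N (the right-hand side begins with the left-hand side itself).

D → P - c: starts with P
P → c c D: starts with c
D → ε: starts with ε
D → , - P: starts with ','
D → D ,: LEFT RECURSIVE (starts with D)
D → -: starts with '-'

The grammar has direct left recursion on: D.

Answer: Yes, D is left-recursive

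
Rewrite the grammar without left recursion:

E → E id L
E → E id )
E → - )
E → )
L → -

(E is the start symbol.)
E → - ) E'
E → ) E'
E' → id L E'
E' → id ) E'
E' → ε
L → -

E is directly left-recursive. The standard transformation for
  A → A α₁ | ... | A α_m | β₁ | ... | β_n
is
  A  → β₁ A' | ... | β_n A'
  A' → α₁ A' | ... | α_m A' | ε

E → - ) becomes E → - ) E'
E → ) becomes E → ) E'
E → E id L becomes E' → id L E'
E → E id ) becomes E' → id ) E'
Add E' → ε

Productions for other non-terminals are unchanged:
  L → -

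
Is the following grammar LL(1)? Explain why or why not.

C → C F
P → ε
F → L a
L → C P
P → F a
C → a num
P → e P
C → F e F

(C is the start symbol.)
A grammar is LL(1) if for each non-terminal N with multiple productions, the predict sets of those productions are pairwise disjoint, where PREDICT(N → α) = (FIRST(α) \ {ε}) ∪ (FOLLOW(N) if α ⇒* ε).

Relevant sets:
  FIRST(C) = { 'a' }
  FIRST(F) = { 'a' }
  FOLLOW(P) = { 'a' }

For C:
  PREDICT(C → C F) = { 'a' }
  PREDICT(C → a num) = { 'a' }
  PREDICT(C → F e F) = { 'a' }
For P:
  PREDICT(P → ε) = { 'a' }
  PREDICT(P → F a) = { 'a' }
  PREDICT(P → e P) = { 'e' }
F, L have a single production, so nothing to check there.

Conflict found: Predict set conflict for C: { 'a' }
The grammar is NOT LL(1).

Answer: No. Predict set conflict for C: { 'a' }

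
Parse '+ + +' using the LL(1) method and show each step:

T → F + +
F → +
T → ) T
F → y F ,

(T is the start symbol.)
Stack is shown with the top on the left.

Stack    Input    Action
------------------------
T $      + + + $  output T → F + +
F + + $  + + + $  output F → +
+ + + $  + + + $  match '+'
+ + $    + + $    match '+'
+ $      + $      match '+'
$        $        accept

The string is accepted.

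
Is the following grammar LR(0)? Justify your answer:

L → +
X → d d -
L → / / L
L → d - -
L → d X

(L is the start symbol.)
A grammar is LR(0) if no state in the canonical LR(0) collection has:
  - both a shift item (dot before a terminal) and a complete item (shift-reduce conflict), or
  - two or more complete items (reduce-reduce conflict; the accept item [L' → L .] counts as a complete item here).

Augment with L' → L and build the canonical LR(0) collection (I0 = CLOSURE({[L' → . L]}), then GOTO on every symbol after a dot until no new states appear). It has 13 states:
  I0: { [L → . +], [L → . / / L], [L → . d - -], [L → . d X], [L' → . L] }  — shift
  I1: { [L → + .] }  — reduce
  I2: { [L → / . / L] }  — shift
  I3: { [L' → L .] }  — accept
  I4: { [L → d . - -], [L → d . X], [X → . d d -] }  — shift
  I5: { [L → d - . -] }  — shift
  I6: { [L → d X .] }  — reduce
  I7: { [X → d . d -] }  — shift
  I8: { [X → d d . -] }  — shift
  I9: { [X → d d - .] }  — reduce
  I10: { [L → d - - .] }  — reduce
  I11: { [L → . +], [L → . / / L], [L → . d - -], [L → . d X], [L → / / . L] }  — shift
  I12: { [L → / / L .] }  — reduce

Every state is either a pure shift/goto state or contains exactly one complete item and nothing to shift — no conflicts. The grammar is LR(0).

Answer: Yes, the grammar is LR(0)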